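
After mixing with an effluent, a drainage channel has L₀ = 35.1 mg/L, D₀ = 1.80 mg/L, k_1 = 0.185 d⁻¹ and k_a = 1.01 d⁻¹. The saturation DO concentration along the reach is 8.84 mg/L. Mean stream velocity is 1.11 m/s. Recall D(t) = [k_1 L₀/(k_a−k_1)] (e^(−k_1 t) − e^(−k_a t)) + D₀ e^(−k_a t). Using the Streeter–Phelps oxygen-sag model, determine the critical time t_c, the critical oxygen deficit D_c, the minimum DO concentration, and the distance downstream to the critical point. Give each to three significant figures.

With k_a/k_1 = 5.459 and 1 − D₀(k_a−k_1)/(k_1 L₀) = 0.7713,
t_c = ln(5.459 × 0.7713) / (1.01 − 0.185) = ln(4.211) / 0.8250 = 1.438/0.8250 = 1.743 d.
L(t_c) = L₀ e^(−k_1 t_c) = 35.1 × 0.7244 = 25.43 mg/L, and at the critical point k_a D_c = k_1 L, so D_c = (0.185/1.01) × 25.43 = 4.657 mg/L.
Minimum DO = C_s − D_c = 8.84 − 4.657 = 4.183 mg/L.
x_c = v t_c = 1.11 m/s × 1.743 d × 86400 s/d = 167100 m ≈ 167 km.

t_c ≈ 1.74 d; D_c ≈ 4.66 mg/L; min DO ≈ 4.18 mg/L; x_c ≈ 167 km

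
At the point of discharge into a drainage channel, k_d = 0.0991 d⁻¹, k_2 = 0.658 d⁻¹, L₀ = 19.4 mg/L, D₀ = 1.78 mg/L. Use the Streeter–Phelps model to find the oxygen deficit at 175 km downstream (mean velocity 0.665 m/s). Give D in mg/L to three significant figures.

D ≈ 2.32 mg/L

Travel time t = x/v = 175 km / (0.665 m/s) = 175000 m / 0.665 m/s = 263200 s = 3.046 d.
k_d L₀/(k_2−k_d) = 0.0991×19.4/(0.658−0.0991) = 1.923/0.5589 = 3.440 mg/L.
e^(−k_d t) = e^(−0.0991×3.046) = 0.7395; e^(−k_2 t) = e^(−0.658×3.046) = 0.1348.
D = 3.440 × (0.7395 − 0.1348) + 1.78 × 0.1348 = 2.080 + 0.2399 = 2.320 mg/L.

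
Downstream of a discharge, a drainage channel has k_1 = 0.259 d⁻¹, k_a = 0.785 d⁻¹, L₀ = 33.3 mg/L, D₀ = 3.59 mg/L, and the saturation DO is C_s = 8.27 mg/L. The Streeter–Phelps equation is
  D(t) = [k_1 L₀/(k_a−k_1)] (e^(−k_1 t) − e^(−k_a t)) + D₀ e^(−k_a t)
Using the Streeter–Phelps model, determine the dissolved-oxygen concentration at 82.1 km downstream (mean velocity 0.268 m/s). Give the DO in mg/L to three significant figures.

DO ≈ 2.52 mg/L

Travel time t = x/v = 82.1 km / (0.268 m/s) = 82100 m / 0.268 m/s = 306300 s = 3.546 d.
k_1 L₀/(k_a−k_1) = 0.259×33.3/(0.785−0.259) = 8.625/0.5260 = 16.40 mg/L.
e^(−k_1 t) = e^(−0.259×3.546) = 0.3992; e^(−k_a t) = e^(−0.785×3.546) = 0.06183.
D = 16.40 × (0.3992 − 0.06183) + 3.59 × 0.06183 = 5.532 + 0.2220 = 5.754 mg/L.
DO = C_s − D = 8.27 − 5.754 = 2.516 mg/L.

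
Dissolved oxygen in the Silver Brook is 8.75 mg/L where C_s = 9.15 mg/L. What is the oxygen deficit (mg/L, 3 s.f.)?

D ≈ 0.400 mg/L

D = C_s − C = 9.15 − 8.75 = 0.400 mg/L.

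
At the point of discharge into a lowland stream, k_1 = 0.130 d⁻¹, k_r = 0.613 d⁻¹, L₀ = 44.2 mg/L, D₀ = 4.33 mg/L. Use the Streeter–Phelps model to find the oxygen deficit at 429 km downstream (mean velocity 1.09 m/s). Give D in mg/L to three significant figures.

D ≈ 6.12 mg/L

Travel time t = x/v = 429 km / (1.09 m/s) = 429000 m / 1.09 m/s = 393600 s = 4.555 d.
k_1 L₀/(k_r−k_1) = 0.130×44.2/(0.613−0.130) = 5.746/0.4830 = 11.90 mg/L.
e^(−k_1 t) = e^(−0.130×4.555) = 0.5531; e^(−k_r t) = e^(−0.613×4.555) = 0.06127.
D = 11.90 × (0.5531 − 0.06127) + 4.33 × 0.06127 = 5.851 + 0.2653 = 6.116 mg/L.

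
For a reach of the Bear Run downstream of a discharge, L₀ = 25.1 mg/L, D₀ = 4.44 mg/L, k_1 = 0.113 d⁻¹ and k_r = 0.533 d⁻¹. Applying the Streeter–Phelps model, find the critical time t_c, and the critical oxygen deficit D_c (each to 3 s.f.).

At the critical point dD/dt = 0, so k_1 L₀ e^(−k_1 t) = k_r D. Substituting D(t) from the Streeter–Phelps equation and solving for t gives
t_c = ln[(k_r/k_1)(1 − D₀(k_r−k_1)/(k_1 L₀))] / (k_r−k_1).
Here k_r−k_1 = 0.4200 d⁻¹ and 1 − D₀(k_r−k_1)/(k_1 L₀) = 1 − 4.44×0.4200/(0.113×25.1) = 0.3425, so
t_c = ln(4.717 × 0.3425) / 0.4200 = 0.4797 / 0.4200 = 1.142 d.
D_c = (k_1/k_r) L₀ e^(−k_1 t_c) = (0.113/0.533) × 25.1 × e^(−0.113×1.142) = 0.2120 × 25.1 × 0.8789 = 4.677 mg/L.

t_c ≈ 1.14 d; D_c ≈ 4.68 mg/L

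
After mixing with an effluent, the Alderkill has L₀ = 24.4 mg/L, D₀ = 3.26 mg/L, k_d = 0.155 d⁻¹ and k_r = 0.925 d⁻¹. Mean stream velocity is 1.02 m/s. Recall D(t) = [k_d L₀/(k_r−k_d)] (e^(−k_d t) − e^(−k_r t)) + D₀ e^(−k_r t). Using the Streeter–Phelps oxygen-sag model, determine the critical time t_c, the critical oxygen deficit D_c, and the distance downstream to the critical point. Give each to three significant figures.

t_c ≈ 0.905 d; D_c ≈ 3.55 mg/L; x_c ≈ 79.7 km

With k_r/k_d = 5.968 and 1 − D₀(k_r−k_d)/(k_d L₀) = 0.3363,
t_c = ln(5.968 × 0.3363) / (0.925 − 0.155) = ln(2.007) / 0.7700 = 0.6965/0.7700 = 0.9046 d.
L(t_c) = L₀ e^(−k_d t_c) = 24.4 × 0.8692 = 21.21 mg/L, and at the critical point k_r D_c = k_d L, so D_c = (0.155/0.925) × 21.21 = 3.554 mg/L.
x_c = v t_c = 1.02 m/s × 0.9046 d × 86400 s/d = 79720 m ≈ 79.7 km.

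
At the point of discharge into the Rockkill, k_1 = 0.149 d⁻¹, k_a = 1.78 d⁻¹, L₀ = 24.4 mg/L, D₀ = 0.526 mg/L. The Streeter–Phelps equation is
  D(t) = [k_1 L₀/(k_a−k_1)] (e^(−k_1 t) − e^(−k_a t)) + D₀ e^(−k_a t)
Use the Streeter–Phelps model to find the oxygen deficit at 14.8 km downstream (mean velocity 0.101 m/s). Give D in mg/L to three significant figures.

D ≈ 1.65 mg/L

Travel time t = x/v = 14.8 km / (0.101 m/s) = 14800 m / 0.101 m/s = 146500 s = 1.696 d.
k_1 L₀/(k_a−k_1) = 0.149×24.4/(1.78−0.149) = 3.636/1.631 = 2.229 mg/L.
e^(−k_1 t) = e^(−0.149×1.696) = 0.7767; e^(−k_a t) = e^(−1.78×1.696) = 0.04886.
D = 2.229 × (0.7767 − 0.04886) + 0.526 × 0.04886 = 1.622 + 0.02570 = 1.648 mg/L.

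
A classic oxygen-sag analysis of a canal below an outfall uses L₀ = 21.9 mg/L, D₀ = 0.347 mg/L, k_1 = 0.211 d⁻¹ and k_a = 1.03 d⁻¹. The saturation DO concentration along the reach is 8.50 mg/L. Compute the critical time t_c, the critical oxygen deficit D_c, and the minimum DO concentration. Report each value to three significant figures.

t_c ≈ 1.86 d; D_c ≈ 3.03 mg/L; min DO ≈ 5.47 mg/L

t_c = [1/(k_a−k_1)] ln[(k_a/k_1)(1 − D₀(k_a−k_1)/(k_1 L₀))]
= [1/(1.03−0.211)] ln[(1.03/0.211)(1 − 0.347×0.8190/(0.211×21.9))]
= (1/0.8190) ln[4.882 × 0.9385] = 1.221 × ln(4.581) = 1.221 × 1.522 = 1.858 d.
L(t_c) = L₀ e^(−k_1 t_c) = 21.9 × 0.6756 = 14.80 mg/L, and at the critical point k_a D_c = k_1 L, so D_c = (0.211/1.03) × 14.80 = 3.031 mg/L.
Minimum DO = C_s − D_c = 8.50 − 3.031 = 5.469 mg/L.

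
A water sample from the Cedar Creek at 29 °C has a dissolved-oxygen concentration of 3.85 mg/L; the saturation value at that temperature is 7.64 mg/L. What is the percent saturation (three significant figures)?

% saturation = C/C_s × 100 = 3.85/7.64 × 100 = 50.4 %.

50.4 % saturation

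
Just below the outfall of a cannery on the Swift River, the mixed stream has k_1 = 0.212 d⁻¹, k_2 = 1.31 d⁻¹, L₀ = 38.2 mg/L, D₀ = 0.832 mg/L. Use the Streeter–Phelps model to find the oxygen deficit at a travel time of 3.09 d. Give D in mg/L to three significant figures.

k_1 L₀/(k_2−k_1) = 0.212×38.2/(1.31−0.212) = 8.098/1.098 = 7.376 mg/L.
e^(−k_1 t) = e^(−0.212×3.090) = 0.5194; e^(−k_2 t) = e^(−1.31×3.090) = 0.01746.
D = 7.376 × (0.5194 − 0.01746) + 0.832 × 0.01746 = 3.702 + 0.01453 = 3.717 mg/L.

D ≈ 3.72 mg/L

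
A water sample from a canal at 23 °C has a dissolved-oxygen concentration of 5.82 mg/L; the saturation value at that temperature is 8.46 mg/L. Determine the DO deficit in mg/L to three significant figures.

D = C_s − C = 8.46 − 5.82 = 2.64 mg/L.

D ≈ 2.64 mg/L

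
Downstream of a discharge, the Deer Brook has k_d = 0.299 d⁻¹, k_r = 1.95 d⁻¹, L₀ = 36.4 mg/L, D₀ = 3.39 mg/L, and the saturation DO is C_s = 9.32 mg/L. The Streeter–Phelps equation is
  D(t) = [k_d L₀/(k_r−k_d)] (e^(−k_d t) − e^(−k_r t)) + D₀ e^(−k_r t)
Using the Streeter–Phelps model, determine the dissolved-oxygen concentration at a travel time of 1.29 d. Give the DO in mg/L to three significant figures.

k_d L₀/(k_r−k_d) = 0.299×36.4/(1.95−0.299) = 10.88/1.651 = 6.592 mg/L.
e^(−k_d t) = e^(−0.299×1.290) = 0.6800; e^(−k_r t) = e^(−1.95×1.290) = 0.08082.
D = 6.592 × (0.6800 − 0.08082) + 3.39 × 0.08082 = 3.950 + 0.2740 = 4.224 mg/L.
DO = C_s − D = 9.32 − 4.224 = 5.096 mg/L.

DO ≈ 5.10 mg/L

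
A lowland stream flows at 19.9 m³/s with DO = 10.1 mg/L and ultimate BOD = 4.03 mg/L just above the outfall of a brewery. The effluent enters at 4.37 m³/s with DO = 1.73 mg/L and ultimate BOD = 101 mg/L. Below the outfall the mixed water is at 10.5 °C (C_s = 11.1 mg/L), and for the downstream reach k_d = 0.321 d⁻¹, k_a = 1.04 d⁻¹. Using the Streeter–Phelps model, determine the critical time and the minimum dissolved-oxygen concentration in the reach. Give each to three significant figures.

Mixed DO = (19.9×10.1 + 4.37×1.73)/(19.9+4.37) = 208.6/24.27 = 8.593 mg/L.
Mixed L₀ = (19.9×4.03 + 4.37×101)/(24.27) = 521.6/24.27 = 21.49 mg/L.
Initial deficit D₀ = C_s − DO₀ = 11.1 − 8.593 = 2.507 mg/L.
t_c = (1/0.7190) ln[(1.04/0.321)(1 − 2.507×0.7190/(0.321×21.49))] = 1.391 × ln(2.393) = 1.214 d.
D_c = (0.321/1.04) × 21.49 × e^(−0.321×1.214) = 0.3087 × 21.49 × 0.6773 = 4.493 mg/L.
Minimum DO = 11.1 − 4.493 = 6.607 mg/L.

t_c ≈ 1.21 d; minimum DO ≈ 6.61 mg/L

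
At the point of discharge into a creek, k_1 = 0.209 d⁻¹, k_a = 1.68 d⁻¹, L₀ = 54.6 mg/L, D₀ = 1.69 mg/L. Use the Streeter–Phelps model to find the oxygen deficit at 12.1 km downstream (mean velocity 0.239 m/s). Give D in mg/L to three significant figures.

Travel time t = x/v = 12.1 km / (0.239 m/s) = 12100 m / 0.239 m/s = 50630 s = 0.5860 d.
k_1 L₀/(k_a−k_1) = 0.209×54.6/(1.68−0.209) = 11.41/1.471 = 7.758 mg/L.
e^(−k_1 t) = e^(−0.209×0.5860) = 0.8847; e^(−k_a t) = e^(−1.68×0.5860) = 0.3737.
D = 7.758 × (0.8847 − 0.3737) + 1.69 × 0.3737 = 3.965 + 0.6315 = 4.596 mg/L.

D ≈ 4.60 mg/L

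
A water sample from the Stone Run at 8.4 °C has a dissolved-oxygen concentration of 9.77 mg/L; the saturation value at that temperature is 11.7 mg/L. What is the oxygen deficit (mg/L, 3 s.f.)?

D ≈ 1.93 mg/L

D = C_s − C = 11.7 − 9.77 = 1.93 mg/L.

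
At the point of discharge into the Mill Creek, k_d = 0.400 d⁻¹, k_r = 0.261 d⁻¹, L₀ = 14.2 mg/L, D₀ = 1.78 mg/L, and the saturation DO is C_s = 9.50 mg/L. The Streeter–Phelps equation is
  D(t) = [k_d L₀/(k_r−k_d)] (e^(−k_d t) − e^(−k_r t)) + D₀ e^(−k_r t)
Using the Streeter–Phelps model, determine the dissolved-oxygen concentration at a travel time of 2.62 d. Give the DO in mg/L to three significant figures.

DO ≈ 2.31 mg/L

k_d L₀/(k_r−k_d) = 0.400×14.2/(0.261−0.400) = 5.680/-0.1390 = -40.86 mg/L.
e^(−k_d t) = e^(−0.400×2.620) = 0.3506; e^(−k_r t) = e^(−0.261×2.620) = 0.5047.
D = -40.86 × (0.3506 − 0.5047) + 1.78 × 0.5047 = 6.295 + 0.8983 = 7.193 mg/L.
DO = C_s − D = 9.50 − 7.193 = 2.307 mg/L.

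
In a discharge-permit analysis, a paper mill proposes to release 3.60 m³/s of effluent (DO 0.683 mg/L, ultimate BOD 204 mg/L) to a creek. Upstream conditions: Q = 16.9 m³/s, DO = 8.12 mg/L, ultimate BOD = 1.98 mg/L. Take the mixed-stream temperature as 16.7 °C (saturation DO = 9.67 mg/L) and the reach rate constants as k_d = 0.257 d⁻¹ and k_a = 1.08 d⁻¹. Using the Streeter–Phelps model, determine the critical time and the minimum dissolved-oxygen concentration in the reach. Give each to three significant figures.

Mixed DO = (16.9×8.12 + 3.60×0.683)/(16.9+3.60) = 139.7/20.50 = 6.814 mg/L.
Mixed L₀ = (16.9×1.98 + 3.60×204)/(20.50) = 767.9/20.50 = 37.46 mg/L.
Initial deficit D₀ = C_s − DO₀ = 9.67 − 6.814 = 2.856 mg/L.
t_c = (1/0.8230) ln[(1.08/0.257)(1 − 2.856×0.8230/(0.257×37.46))] = 1.215 × ln(3.176) = 1.404 d.
D_c = (0.257/1.08) × 37.46 × e^(−0.257×1.404) = 0.2380 × 37.46 × 0.6971 = 6.213 mg/L.
Minimum DO = 9.67 − 6.213 = 3.457 mg/L.

t_c ≈ 1.40 d; minimum DO ≈ 3.46 mg/L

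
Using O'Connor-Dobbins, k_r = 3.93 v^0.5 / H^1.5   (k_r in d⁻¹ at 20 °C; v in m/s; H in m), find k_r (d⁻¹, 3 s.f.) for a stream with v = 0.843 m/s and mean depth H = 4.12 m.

k_r = 3.93 × 0.843^0.5 / 4.12^1.5 = 3.93 × 0.9182 / 8.363 = 0.4315 d⁻¹.

k_r ≈ 0.431 d⁻¹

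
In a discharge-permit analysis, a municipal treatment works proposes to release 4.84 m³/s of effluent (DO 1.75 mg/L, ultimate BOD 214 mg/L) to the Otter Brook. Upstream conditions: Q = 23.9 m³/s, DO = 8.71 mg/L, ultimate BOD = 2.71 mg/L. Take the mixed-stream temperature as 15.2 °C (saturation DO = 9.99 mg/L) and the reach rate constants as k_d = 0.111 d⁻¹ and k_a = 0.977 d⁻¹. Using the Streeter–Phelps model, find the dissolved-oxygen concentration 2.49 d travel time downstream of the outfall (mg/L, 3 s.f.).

DO ≈ 6.48 mg/L

Mixed DO = (23.9×8.71 + 4.84×1.75)/(23.9+4.84) = 216.6/28.74 = 7.538 mg/L.
Mixed L₀ = (23.9×2.71 + 4.84×214)/(28.74) = 1101/28.74 = 38.29 mg/L.
Initial deficit D₀ = C_s − DO₀ = 9.99 − 7.538 = 2.452 mg/L.
D(2.49) = [0.111×38.29/(0.977−0.111)](e^(−0.111×2.49) − e^(−0.977×2.49)) + 2.452 e^(−0.977×2.49)
= 4.908 × (0.7585 − 0.08780) + 2.452 × 0.08780 = 3.507 mg/L.
DO = 9.99 − 3.507 = 6.483 mg/L.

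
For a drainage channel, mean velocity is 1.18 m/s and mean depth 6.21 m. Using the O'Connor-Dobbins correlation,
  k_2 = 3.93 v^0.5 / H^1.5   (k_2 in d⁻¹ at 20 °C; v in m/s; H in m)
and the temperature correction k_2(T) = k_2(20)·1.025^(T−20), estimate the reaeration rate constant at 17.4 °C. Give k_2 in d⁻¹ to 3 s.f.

k_2 ≈ 0.259 d⁻¹

k_2(20) = 3.93 × 1.18^0.5 / 6.21^1.5 = 3.93 × 1.086 / 15.48 = 0.2759 d⁻¹.
k_2(17.4) = 0.2759 × 1.025^(17.4−20) = 0.2759 × 0.9378 = 0.2587 d⁻¹.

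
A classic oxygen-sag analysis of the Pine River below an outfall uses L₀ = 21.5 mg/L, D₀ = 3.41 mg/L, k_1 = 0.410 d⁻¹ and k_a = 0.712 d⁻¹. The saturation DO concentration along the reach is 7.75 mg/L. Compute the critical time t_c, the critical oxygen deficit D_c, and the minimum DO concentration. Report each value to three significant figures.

At the critical point dD/dt = 0, so k_1 L₀ e^(−k_1 t) = k_a D. Substituting D(t) from the Streeter–Phelps equation and solving for t gives
t_c = ln[(k_a/k_1)(1 − D₀(k_a−k_1)/(k_1 L₀))] / (k_a−k_1).
Here k_a−k_1 = 0.3020 d⁻¹ and 1 − D₀(k_a−k_1)/(k_1 L₀) = 1 − 3.41×0.3020/(0.410×21.5) = 0.8832, so
t_c = ln(1.737 × 0.8832) / 0.3020 = 0.4277 / 0.3020 = 1.416 d.
L(t_c) = L₀ e^(−k_1 t_c) = 21.5 × 0.5595 = 12.03 mg/L, and at the critical point k_a D_c = k_1 L, so D_c = (0.410/0.712) × 12.03 = 6.927 mg/L.
Minimum DO = C_s − D_c = 7.75 − 6.927 = 0.8225 mg/L.

t_c ≈ 1.42 d; D_c ≈ 6.93 mg/L; min DO ≈ 0.823 mg/L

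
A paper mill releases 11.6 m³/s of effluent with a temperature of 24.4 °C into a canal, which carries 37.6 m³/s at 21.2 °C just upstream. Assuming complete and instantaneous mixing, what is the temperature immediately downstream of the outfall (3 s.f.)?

Flow-weighted mixing: C = (Q_r C_r + Q_w C_w)/(Q_r + Q_w)
= (37.6×21.2 + 11.6×24.4)/(37.6 + 11.6) = 1080/49.20 = 21.95 °C.

22.0 °C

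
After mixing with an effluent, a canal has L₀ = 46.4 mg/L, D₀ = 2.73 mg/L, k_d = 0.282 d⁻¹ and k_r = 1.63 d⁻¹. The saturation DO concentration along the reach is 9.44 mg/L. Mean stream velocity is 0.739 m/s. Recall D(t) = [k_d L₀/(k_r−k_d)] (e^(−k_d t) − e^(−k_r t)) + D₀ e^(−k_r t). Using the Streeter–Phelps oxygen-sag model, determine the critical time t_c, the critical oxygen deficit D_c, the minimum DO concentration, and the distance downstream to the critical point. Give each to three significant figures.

t_c ≈ 1.06 d; D_c ≈ 5.96 mg/L; min DO ≈ 3.48 mg/L; x_c ≈ 67.5 km

With k_r/k_d = 5.780 and 1 − D₀(k_r−k_d)/(k_d L₀) = 0.7188,
t_c = ln(5.780 × 0.7188) / (1.63 − 0.282) = ln(4.155) / 1.348 = 1.424/1.348 = 1.057 d.
D_c = (k_d/k_r) L₀ e^(−k_d t_c) = (0.282/1.63) × 46.4 × e^(−0.282×1.057) = 0.1730 × 46.4 × 0.7423 = 5.959 mg/L.
Minimum DO = C_s − D_c = 9.44 − 5.959 = 3.481 mg/L.
x_c = v t_c = 0.739 m/s × 1.057 d × 86400 s/d = 67460 m ≈ 67.5 km.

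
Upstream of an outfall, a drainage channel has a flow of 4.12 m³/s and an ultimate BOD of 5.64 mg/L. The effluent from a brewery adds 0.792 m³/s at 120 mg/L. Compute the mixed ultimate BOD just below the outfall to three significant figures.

24.1 mg/L

Flow-weighted mixing: C = (Q_r C_r + Q_w C_w)/(Q_r + Q_w)
= (4.12×5.64 + 0.792×120)/(4.12 + 0.792) = 118.3/4.912 = 24.08 mg/L.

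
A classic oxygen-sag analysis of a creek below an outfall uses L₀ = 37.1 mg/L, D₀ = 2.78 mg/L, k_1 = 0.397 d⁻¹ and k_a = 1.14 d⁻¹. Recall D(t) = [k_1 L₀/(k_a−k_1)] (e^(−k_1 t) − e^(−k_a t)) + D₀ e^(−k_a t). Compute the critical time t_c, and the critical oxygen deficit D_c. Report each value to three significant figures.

t_c ≈ 1.22 d; D_c ≈ 7.97 mg/L

With k_a/k_1 = 2.872 and 1 − D₀(k_a−k_1)/(k_1 L₀) = 0.8598,
t_c = ln(2.872 × 0.8598) / (1.14 − 0.397) = ln(2.469) / 0.7430 = 0.9037/0.7430 = 1.216 d.
D_c = (k_1/k_a) L₀ e^(−k_1 t_c) = (0.397/1.14) × 37.1 × e^(−0.397×1.216) = 0.3482 × 37.1 × 0.6170 = 7.972 mg/L.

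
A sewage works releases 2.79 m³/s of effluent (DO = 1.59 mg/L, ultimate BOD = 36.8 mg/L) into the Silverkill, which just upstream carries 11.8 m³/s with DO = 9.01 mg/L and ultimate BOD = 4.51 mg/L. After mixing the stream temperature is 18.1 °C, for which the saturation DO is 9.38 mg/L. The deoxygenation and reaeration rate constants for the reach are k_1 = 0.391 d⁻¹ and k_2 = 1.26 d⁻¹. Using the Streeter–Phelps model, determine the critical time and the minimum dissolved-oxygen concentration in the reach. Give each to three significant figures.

Mixed DO = (11.8×9.01 + 2.79×1.59)/(11.8+2.79) = 110.8/14.59 = 7.591 mg/L.
Mixed L₀ = (11.8×4.51 + 2.79×36.8)/(14.59) = 155.9/14.59 = 10.68 mg/L.
Initial deficit D₀ = C_s − DO₀ = 9.38 − 7.591 = 1.789 mg/L.
t_c = (1/0.8690) ln[(1.26/0.391)(1 − 1.789×0.8690/(0.391×10.68))] = 1.151 × ln(2.023) = 0.8110 d.
D_c = (0.391/1.26) × 10.68 × e^(−0.391×0.8110) = 0.3103 × 10.68 × 0.7283 = 2.415 mg/L.
Minimum DO = 9.38 − 2.415 = 6.965 mg/L.

t_c ≈ 0.811 d; minimum DO ≈ 6.97 mg/L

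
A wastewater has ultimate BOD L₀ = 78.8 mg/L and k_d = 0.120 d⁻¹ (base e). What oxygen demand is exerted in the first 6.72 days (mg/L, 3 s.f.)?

y ≈ 43.6 mg/L

y_t = L₀(1 − e^(−k_d t)) = 78.8 × (1 − e^(−0.120×6.72))
= 78.8 × (1 − 0.4465) = 78.8 × 0.5535 = 43.62 mg/L.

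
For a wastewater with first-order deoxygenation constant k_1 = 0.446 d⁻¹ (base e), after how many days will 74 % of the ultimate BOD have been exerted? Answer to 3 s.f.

t ≈ 3.02 d

y/L₀ = 1 − e^(−k_1 t) = 0.74 ⇒ e^(−k_1 t) = 0.260
t = −ln(0.260) / 0.446 = 1.347 / 0.446 = 3.020 d.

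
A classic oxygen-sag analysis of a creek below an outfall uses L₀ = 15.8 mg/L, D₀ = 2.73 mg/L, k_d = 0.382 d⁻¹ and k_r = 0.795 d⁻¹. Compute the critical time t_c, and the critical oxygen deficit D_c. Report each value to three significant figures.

t_c ≈ 1.27 d; D_c ≈ 4.67 mg/L

With k_r/k_d = 2.081 and 1 − D₀(k_r−k_d)/(k_d L₀) = 0.8132,
t_c = ln(2.081 × 0.8132) / (0.795 − 0.382) = ln(1.692) / 0.4130 = 0.5261/0.4130 = 1.274 d.
L(t_c) = L₀ e^(−k_d t_c) = 15.8 × 0.6147 = 9.712 mg/L, and at the critical point k_r D_c = k_d L, so D_c = (0.382/0.795) × 9.712 = 4.667 mg/L.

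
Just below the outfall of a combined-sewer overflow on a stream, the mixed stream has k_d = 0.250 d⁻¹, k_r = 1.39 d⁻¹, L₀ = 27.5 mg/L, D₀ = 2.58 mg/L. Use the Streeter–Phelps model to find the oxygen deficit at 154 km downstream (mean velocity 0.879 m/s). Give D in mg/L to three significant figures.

D ≈ 3.43 mg/L

Travel time t = x/v = 154 km / (0.879 m/s) = 154000 m / 0.879 m/s = 175200 s = 2.028 d.
k_d L₀/(k_r−k_d) = 0.250×27.5/(1.39−0.250) = 6.875/1.140 = 6.031 mg/L.
e^(−k_d t) = e^(−0.250×2.028) = 0.6023; e^(−k_r t) = e^(−1.39×2.028) = 0.05969.
D = 6.031 × (0.6023 − 0.05969) + 2.58 × 0.05969 = 3.273 + 0.1540 = 3.427 mg/L.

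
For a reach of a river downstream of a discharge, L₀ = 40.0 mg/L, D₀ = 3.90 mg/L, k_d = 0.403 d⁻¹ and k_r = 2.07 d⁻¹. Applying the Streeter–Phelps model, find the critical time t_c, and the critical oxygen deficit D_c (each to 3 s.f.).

t_c ≈ 0.672 d; D_c ≈ 5.94 mg/L

t_c = [1/(k_r−k_d)] ln[(k_r/k_d)(1 − D₀(k_r−k_d)/(k_d L₀))]
= [1/(2.07−0.403)] ln[(2.07/0.403)(1 − 3.90×1.667/(0.403×40.0))]
= (1/1.667) ln[5.136 × 0.5967] = 0.5999 × ln(3.065) = 0.5999 × 1.120 = 0.6719 d.
D_c = (k_d/k_r) L₀ e^(−k_d t_c) = (0.403/2.07) × 40.0 × e^(−0.403×0.6719) = 0.1947 × 40.0 × 0.7628 = 5.940 mg/L.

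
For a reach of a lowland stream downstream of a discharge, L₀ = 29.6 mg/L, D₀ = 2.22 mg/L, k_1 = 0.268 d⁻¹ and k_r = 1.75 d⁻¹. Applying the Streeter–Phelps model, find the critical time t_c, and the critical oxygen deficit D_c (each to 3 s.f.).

t_c ≈ 0.905 d; D_c ≈ 3.56 mg/L

t_c = [1/(k_r−k_1)] ln[(k_r/k_1)(1 − D₀(k_r−k_1)/(k_1 L₀))]
= [1/(1.75−0.268)] ln[(1.75/0.268)(1 − 2.22×1.482/(0.268×29.6))]
= (1/1.482) ln[6.530 × 0.5853] = 0.6748 × ln(3.822) = 0.6748 × 1.341 = 0.9046 d.
L(t_c) = L₀ e^(−k_1 t_c) = 29.6 × 0.7847 = 23.23 mg/L, and at the critical point k_r D_c = k_1 L, so D_c = (0.268/1.75) × 23.23 = 3.557 mg/L.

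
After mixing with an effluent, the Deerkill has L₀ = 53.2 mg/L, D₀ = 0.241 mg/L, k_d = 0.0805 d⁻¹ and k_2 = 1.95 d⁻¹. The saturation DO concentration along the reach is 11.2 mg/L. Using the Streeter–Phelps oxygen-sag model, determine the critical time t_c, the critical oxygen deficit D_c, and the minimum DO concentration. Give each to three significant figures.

t_c = [1/(k_2−k_d)] ln[(k_2/k_d)(1 − D₀(k_2−k_d)/(k_d L₀))]
= [1/(1.95−0.0805)] ln[(1.95/0.0805)(1 − 0.241×1.869/(0.0805×53.2))]
= (1/1.869) ln[24.22 × 0.8948] = 0.5349 × ln(21.68) = 0.5349 × 3.076 = 1.645 d.
L(t_c) = L₀ e^(−k_d t_c) = 53.2 × 0.8759 = 46.60 mg/L, and at the critical point k_2 D_c = k_d L, so D_c = (0.0805/1.95) × 46.60 = 1.924 mg/L.
Minimum DO = C_s − D_c = 11.2 − 1.924 = 9.276 mg/L.

t_c ≈ 1.65 d; D_c ≈ 1.92 mg/L; min DO ≈ 9.28 mg/L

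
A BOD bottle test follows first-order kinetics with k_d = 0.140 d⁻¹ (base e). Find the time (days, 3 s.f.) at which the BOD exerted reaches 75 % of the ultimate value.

t ≈ 9.90 d

y/L₀ = 1 − e^(−k_d t) = 0.75 ⇒ e^(−k_d t) = 0.250
t = −ln(0.250) / 0.140 = 1.386 / 0.140 = 9.902 d.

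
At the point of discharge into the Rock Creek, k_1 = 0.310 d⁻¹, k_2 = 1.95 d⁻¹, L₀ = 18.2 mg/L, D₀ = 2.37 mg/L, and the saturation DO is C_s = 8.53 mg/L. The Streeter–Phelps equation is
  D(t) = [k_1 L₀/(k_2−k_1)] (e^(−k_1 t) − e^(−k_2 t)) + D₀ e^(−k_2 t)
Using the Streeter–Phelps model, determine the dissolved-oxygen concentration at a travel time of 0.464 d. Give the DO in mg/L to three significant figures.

DO ≈ 5.98 mg/L

k_1 L₀/(k_2−k_1) = 0.310×18.2/(1.95−0.310) = 5.642/1.640 = 3.440 mg/L.
e^(−k_1 t) = e^(−0.310×0.4640) = 0.8660; e^(−k_2 t) = e^(−1.95×0.4640) = 0.4046.
D = 3.440 × (0.8660 − 0.4046) + 2.37 × 0.4046 = 1.587 + 0.9590 = 2.546 mg/L.
DO = C_s − D = 8.53 − 2.546 = 5.984 mg/L.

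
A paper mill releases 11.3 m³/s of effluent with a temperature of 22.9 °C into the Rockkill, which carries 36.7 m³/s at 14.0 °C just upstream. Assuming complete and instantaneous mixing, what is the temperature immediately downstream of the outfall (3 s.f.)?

16.1 °C

Flow-weighted mixing: C = (Q_r C_r + Q_w C_w)/(Q_r + Q_w)
= (36.7×14.0 + 11.3×22.9)/(36.7 + 11.3) = 772.6/48.00 = 16.10 °C.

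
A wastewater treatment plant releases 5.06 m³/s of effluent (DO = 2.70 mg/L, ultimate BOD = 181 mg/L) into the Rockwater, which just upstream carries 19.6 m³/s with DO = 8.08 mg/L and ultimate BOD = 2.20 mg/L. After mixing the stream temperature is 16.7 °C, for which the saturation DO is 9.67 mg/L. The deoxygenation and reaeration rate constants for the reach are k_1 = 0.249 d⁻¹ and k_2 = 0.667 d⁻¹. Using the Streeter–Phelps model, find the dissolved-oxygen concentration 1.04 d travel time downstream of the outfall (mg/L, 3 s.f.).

DO ≈ 2.02 mg/L

Mixed DO = (19.6×8.08 + 5.06×2.70)/(19.6+5.06) = 172.0/24.66 = 6.976 mg/L.
Mixed L₀ = (19.6×2.20 + 5.06×181)/(24.66) = 959.0/24.66 = 38.89 mg/L.
Initial deficit D₀ = C_s − DO₀ = 9.67 − 6.976 = 2.694 mg/L.
D(1.04) = [0.249×38.89/(0.667−0.249)](e^(−0.249×1.04) − e^(−0.667×1.04)) + 2.694 e^(−0.667×1.04)
= 23.17 × (0.7719 − 0.4997) + 2.694 × 0.4997 = 7.650 mg/L.
DO = 9.67 − 7.650 = 2.020 mg/L.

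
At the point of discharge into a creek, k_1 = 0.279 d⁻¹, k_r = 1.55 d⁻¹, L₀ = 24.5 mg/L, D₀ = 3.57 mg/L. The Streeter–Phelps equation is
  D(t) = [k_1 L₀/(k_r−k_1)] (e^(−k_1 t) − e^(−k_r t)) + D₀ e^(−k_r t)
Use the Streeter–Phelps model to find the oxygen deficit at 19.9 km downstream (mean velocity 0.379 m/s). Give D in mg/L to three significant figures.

D ≈ 3.83 mg/L

Travel time t = x/v = 19.9 km / (0.379 m/s) = 19900 m / 0.379 m/s = 52510 s = 0.6077 d.
k_1 L₀/(k_r−k_1) = 0.279×24.5/(1.55−0.279) = 6.836/1.271 = 5.378 mg/L.
e^(−k_1 t) = e^(−0.279×0.6077) = 0.8440; e^(−k_r t) = e^(−1.55×0.6077) = 0.3899.
D = 5.378 × (0.8440 − 0.3899) + 3.57 × 0.3899 = 2.443 + 1.392 = 3.834 mg/L.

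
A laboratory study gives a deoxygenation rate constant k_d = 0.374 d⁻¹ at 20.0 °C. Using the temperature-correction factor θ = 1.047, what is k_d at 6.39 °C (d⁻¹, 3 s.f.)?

k_d(T₂) = k_d(T₁) · θ^(T₂−T₁) = 0.374 × 1.047^(6.39−20.0)
= 0.374 × 1.047^-13.6 = 0.374 × 0.5352 = 0.2002 d⁻¹.

k_d ≈ 0.200 d⁻¹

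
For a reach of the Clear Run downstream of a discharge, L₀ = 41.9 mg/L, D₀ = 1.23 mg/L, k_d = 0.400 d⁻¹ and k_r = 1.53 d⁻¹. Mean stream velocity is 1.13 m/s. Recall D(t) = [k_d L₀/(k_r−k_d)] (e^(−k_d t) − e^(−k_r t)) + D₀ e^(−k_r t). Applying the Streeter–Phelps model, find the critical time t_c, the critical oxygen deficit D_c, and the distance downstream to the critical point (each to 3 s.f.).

t_c ≈ 1.11 d; D_c ≈ 7.03 mg/L; x_c ≈ 108 km

With k_r/k_d = 3.825 and 1 − D₀(k_r−k_d)/(k_d L₀) = 0.9171,
t_c = ln(3.825 × 0.9171) / (1.53 − 0.400) = ln(3.508) / 1.130 = 1.255/1.130 = 1.111 d.
D_c = (k_d/k_r) L₀ e^(−k_d t_c) = (0.400/1.53) × 41.9 × e^(−0.400×1.111) = 0.2614 × 41.9 × 0.6413 = 7.025 mg/L.
x_c = v t_c = 1.13 m/s × 1.111 d × 86400 s/d = 108400 m ≈ 108 km.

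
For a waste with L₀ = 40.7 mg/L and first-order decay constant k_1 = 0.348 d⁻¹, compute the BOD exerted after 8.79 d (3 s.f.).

y ≈ 38.8 mg/L

y_t = L₀(1 − e^(−k_1 t)) = 40.7 × (1 − e^(−0.348×8.79))
= 40.7 × (1 − 0.04694) = 40.7 × 0.9531 = 38.79 mg/L.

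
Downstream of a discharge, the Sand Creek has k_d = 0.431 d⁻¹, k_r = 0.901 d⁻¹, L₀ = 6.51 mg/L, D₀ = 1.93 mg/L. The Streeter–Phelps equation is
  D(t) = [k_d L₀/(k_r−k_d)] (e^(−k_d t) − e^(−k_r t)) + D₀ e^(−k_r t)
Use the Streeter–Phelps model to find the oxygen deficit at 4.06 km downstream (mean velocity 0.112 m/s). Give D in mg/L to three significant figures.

Travel time t = x/v = 4.06 km / (0.112 m/s) = 4060 m / 0.112 m/s = 36250 s = 0.4196 d.
k_d L₀/(k_r−k_d) = 0.431×6.51/(0.901−0.431) = 2.806/0.4700 = 5.970 mg/L.
e^(−k_d t) = e^(−0.431×0.4196) = 0.8346; e^(−k_r t) = e^(−0.901×0.4196) = 0.6852.
D = 5.970 × (0.8346 − 0.6852) + 1.93 × 0.6852 = 0.8917 + 1.322 = 2.214 mg/L.

D ≈ 2.21 mg/L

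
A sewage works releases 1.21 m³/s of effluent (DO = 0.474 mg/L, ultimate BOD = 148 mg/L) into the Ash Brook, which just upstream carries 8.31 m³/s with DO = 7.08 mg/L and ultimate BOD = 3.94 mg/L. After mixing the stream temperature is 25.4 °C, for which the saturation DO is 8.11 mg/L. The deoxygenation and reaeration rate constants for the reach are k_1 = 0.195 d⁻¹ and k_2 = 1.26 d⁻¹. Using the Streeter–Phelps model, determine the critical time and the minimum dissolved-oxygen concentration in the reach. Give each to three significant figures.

t_c ≈ 1.18 d; minimum DO ≈ 5.37 mg/L

Mixed DO = (8.31×7.08 + 1.21×0.474)/(8.31+1.21) = 59.41/9.520 = 6.240 mg/L.
Mixed L₀ = (8.31×3.94 + 1.21×148)/(9.520) = 211.8/9.520 = 22.25 mg/L.
Initial deficit D₀ = C_s − DO₀ = 8.11 − 6.240 = 1.870 mg/L.
t_c = (1/1.065) ln[(1.26/0.195)(1 − 1.870×1.065/(0.195×22.25))] = 0.9390 × ln(3.496) = 1.175 d.
D_c = (0.195/1.26) × 22.25 × e^(−0.195×1.175) = 0.1548 × 22.25 × 0.7952 = 2.738 mg/L.
Minimum DO = 8.11 − 2.738 = 5.372 mg/L.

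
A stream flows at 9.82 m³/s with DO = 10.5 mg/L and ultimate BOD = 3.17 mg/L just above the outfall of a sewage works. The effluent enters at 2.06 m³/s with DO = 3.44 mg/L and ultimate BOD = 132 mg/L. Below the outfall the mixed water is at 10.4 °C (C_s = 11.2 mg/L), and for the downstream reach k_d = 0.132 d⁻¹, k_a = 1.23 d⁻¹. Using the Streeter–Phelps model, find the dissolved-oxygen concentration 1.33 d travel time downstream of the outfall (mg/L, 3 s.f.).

Mixed DO = (9.82×10.5 + 2.06×3.44)/(9.82+2.06) = 110.2/11.88 = 9.276 mg/L.
Mixed L₀ = (9.82×3.17 + 2.06×132)/(11.88) = 303.0/11.88 = 25.51 mg/L.
Initial deficit D₀ = C_s − DO₀ = 11.2 − 9.276 = 1.924 mg/L.
D(1.33) = [0.132×25.51/(1.23−0.132)](e^(−0.132×1.33) − e^(−1.23×1.33)) + 1.924 e^(−1.23×1.33)
= 3.067 × (0.8390 − 0.1948) + 1.924 × 0.1948 = 2.350 mg/L.
DO = 11.2 − 2.350 = 8.850 mg/L.

DO ≈ 8.85 mg/L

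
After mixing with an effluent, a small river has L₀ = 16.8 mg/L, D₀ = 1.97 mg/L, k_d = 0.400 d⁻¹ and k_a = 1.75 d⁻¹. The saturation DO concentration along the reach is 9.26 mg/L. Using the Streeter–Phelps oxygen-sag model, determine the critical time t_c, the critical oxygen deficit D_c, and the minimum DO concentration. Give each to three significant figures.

t_c ≈ 0.720 d; D_c ≈ 2.88 mg/L; min DO ≈ 6.38 mg/L

At the critical point dD/dt = 0, so k_d L₀ e^(−k_d t) = k_a D. Substituting D(t) from the Streeter–Phelps equation and solving for t gives
t_c = ln[(k_a/k_d)(1 − D₀(k_a−k_d)/(k_d L₀))] / (k_a−k_d).
Here k_a−k_d = 1.350 d⁻¹ and 1 − D₀(k_a−k_d)/(k_d L₀) = 1 − 1.97×1.350/(0.400×16.8) = 0.6042, so
t_c = ln(4.375 × 0.6042) / 1.350 = 0.9721 / 1.350 = 0.7201 d.
L(t_c) = L₀ e^(−k_d t_c) = 16.8 × 0.7497 = 12.60 mg/L, and at the critical point k_a D_c = k_d L, so D_c = (0.400/1.75) × 12.60 = 2.879 mg/L.
Minimum DO = C_s − D_c = 9.26 − 2.879 = 6.381 mg/L.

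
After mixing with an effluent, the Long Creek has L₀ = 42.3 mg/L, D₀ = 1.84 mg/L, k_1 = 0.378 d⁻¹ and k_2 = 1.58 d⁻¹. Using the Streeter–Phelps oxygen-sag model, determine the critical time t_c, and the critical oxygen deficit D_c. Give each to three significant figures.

t_c ≈ 1.07 d; D_c ≈ 6.76 mg/L

With k_2/k_1 = 4.180 and 1 − D₀(k_2−k_1)/(k_1 L₀) = 0.8617,
t_c = ln(4.180 × 0.8617) / (1.58 − 0.378) = ln(3.602) / 1.202 = 1.281/1.202 = 1.066 d.
L(t_c) = L₀ e^(−k_1 t_c) = 42.3 × 0.6683 = 28.27 mg/L, and at the critical point k_2 D_c = k_1 L, so D_c = (0.378/1.58) × 28.27 = 6.763 mg/L.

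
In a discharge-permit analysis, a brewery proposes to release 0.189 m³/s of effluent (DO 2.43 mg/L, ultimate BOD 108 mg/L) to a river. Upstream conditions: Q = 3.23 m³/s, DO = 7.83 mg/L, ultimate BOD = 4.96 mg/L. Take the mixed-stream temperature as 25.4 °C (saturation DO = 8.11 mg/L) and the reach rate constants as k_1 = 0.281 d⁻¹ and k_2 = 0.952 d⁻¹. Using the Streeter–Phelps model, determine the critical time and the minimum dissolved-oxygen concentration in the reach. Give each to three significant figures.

Mixed DO = (3.23×7.83 + 0.189×2.43)/(3.23+0.189) = 25.75/3.419 = 7.531 mg/L.
Mixed L₀ = (3.23×4.96 + 0.189×108)/(3.419) = 36.43/3.419 = 10.66 mg/L.
Initial deficit D₀ = C_s − DO₀ = 8.11 − 7.531 = 0.5785 mg/L.
t_c = (1/0.6710) ln[(0.952/0.281)(1 − 0.5785×0.6710/(0.281×10.66))] = 1.490 × ln(2.949) = 1.612 d.
D_c = (0.281/0.952) × 10.66 × e^(−0.281×1.612) = 0.2952 × 10.66 × 0.6358 = 2.000 mg/L.
Minimum DO = 8.11 − 2.000 = 6.110 mg/L.

t_c ≈ 1.61 d; minimum DO ≈ 6.11 mg/L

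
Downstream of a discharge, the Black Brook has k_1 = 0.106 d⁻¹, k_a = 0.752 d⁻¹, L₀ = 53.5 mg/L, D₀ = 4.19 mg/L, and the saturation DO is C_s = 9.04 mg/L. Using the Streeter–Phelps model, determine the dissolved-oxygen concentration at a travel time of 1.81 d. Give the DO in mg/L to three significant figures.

k_1 L₀/(k_a−k_1) = 0.106×53.5/(0.752−0.106) = 5.671/0.6460 = 8.779 mg/L.
e^(−k_1 t) = e^(−0.106×1.810) = 0.8254; e^(−k_a t) = e^(−0.752×1.810) = 0.2564.
D = 8.779 × (0.8254 − 0.2564) + 4.19 × 0.2564 = 4.995 + 1.074 = 6.070 mg/L.
DO = C_s − D = 9.04 − 6.070 = 2.970 mg/L.

DO ≈ 2.97 mg/L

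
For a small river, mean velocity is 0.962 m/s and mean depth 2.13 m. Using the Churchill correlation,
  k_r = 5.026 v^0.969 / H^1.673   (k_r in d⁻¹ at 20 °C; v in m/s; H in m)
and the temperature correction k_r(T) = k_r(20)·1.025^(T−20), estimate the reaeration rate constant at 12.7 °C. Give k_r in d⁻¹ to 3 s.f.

k_r ≈ 1.14 d⁻¹

k_r(20) = 5.026 × 0.962^0.969 / 2.13^1.673 = 5.026 × 0.9632 / 3.543 = 1.366 d⁻¹.
k_r(12.7) = 1.366 × 1.025^(12.7−20) = 1.366 × 0.8351 = 1.141 d⁻¹.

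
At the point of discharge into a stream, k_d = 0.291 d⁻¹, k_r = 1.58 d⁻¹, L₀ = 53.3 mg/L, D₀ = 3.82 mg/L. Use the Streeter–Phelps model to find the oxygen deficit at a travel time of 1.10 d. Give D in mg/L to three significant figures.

D ≈ 7.29 mg/L

k_d L₀/(k_r−k_d) = 0.291×53.3/(1.58−0.291) = 15.51/1.289 = 12.03 mg/L.
e^(−k_d t) = e^(−0.291×1.100) = 0.7261; e^(−k_r t) = e^(−1.58×1.100) = 0.1759.
D = 12.03 × (0.7261 − 0.1759) + 3.82 × 0.1759 = 6.621 + 0.6718 = 7.292 mg/L.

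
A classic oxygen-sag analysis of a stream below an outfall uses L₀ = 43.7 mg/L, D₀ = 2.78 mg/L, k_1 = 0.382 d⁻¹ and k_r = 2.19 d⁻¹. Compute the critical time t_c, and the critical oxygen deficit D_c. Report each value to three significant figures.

t_c ≈ 0.768 d; D_c ≈ 5.69 mg/L

With k_r/k_1 = 5.733 and 1 − D₀(k_r−k_1)/(k_1 L₀) = 0.6989,
t_c = ln(5.733 × 0.6989) / (2.19 − 0.382) = ln(4.007) / 1.808 = 1.388/1.808 = 0.7677 d.
L(t_c) = L₀ e^(−k_1 t_c) = 43.7 × 0.7458 = 32.59 mg/L, and at the critical point k_r D_c = k_1 L, so D_c = (0.382/2.19) × 32.59 = 5.685 mg/L.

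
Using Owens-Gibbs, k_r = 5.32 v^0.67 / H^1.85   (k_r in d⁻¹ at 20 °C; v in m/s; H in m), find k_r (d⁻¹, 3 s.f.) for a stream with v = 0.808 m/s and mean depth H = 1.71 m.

k_r = 5.32 × 0.808^0.67 / 1.71^1.85 = 5.32 × 0.8669 / 2.698 = 1.709 d⁻¹.

k_r ≈ 1.71 d⁻¹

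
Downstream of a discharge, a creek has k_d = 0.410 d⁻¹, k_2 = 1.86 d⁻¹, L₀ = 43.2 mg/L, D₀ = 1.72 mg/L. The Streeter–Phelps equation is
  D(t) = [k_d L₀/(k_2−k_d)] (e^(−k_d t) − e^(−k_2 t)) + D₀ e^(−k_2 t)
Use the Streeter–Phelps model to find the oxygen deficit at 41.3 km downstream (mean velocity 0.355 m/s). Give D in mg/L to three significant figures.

D ≈ 6.18 mg/L

Travel time t = x/v = 41.3 km / (0.355 m/s) = 41300 m / 0.355 m/s = 116300 s = 1.347 d.
k_d L₀/(k_2−k_d) = 0.410×43.2/(1.86−0.410) = 17.71/1.450 = 12.22 mg/L.
e^(−k_d t) = e^(−0.410×1.347) = 0.5758; e^(−k_2 t) = e^(−1.86×1.347) = 0.08172.
D = 12.22 × (0.5758 − 0.08172) + 1.72 × 0.08172 = 6.035 + 0.1406 = 6.175 mg/L.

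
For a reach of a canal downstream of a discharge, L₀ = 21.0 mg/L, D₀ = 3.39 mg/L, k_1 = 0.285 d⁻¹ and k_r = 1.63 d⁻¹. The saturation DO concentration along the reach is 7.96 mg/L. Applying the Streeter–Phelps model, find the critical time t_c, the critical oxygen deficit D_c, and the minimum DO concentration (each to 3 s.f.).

With k_r/k_1 = 5.719 and 1 − D₀(k_r−k_1)/(k_1 L₀) = 0.2382,
t_c = ln(5.719 × 0.2382) / (1.63 − 0.285) = ln(1.362) / 1.345 = 0.3091/1.345 = 0.2298 d.
L(t_c) = L₀ e^(−k_1 t_c) = 21.0 × 0.9366 = 19.67 mg/L, and at the critical point k_r D_c = k_1 L, so D_c = (0.285/1.63) × 19.67 = 3.439 mg/L.
Minimum DO = C_s − D_c = 7.96 − 3.439 = 4.521 mg/L.

t_c ≈ 0.230 d; D_c ≈ 3.44 mg/L; min DO ≈ 4.52 mg/L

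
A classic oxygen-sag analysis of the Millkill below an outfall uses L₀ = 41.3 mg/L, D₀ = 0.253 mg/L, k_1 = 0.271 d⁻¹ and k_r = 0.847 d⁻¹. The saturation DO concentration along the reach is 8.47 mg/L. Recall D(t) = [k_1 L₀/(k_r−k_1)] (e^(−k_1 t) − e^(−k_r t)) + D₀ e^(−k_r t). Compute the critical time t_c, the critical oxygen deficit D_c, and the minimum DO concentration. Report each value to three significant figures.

At the critical point dD/dt = 0, so k_1 L₀ e^(−k_1 t) = k_r D. Substituting D(t) from the Streeter–Phelps equation and solving for t gives
t_c = ln[(k_r/k_1)(1 − D₀(k_r−k_1)/(k_1 L₀))] / (k_r−k_1).
Here k_r−k_1 = 0.5760 d⁻¹ and 1 − D₀(k_r−k_1)/(k_1 L₀) = 1 − 0.253×0.5760/(0.271×41.3) = 0.9870, so
t_c = ln(3.125 × 0.9870) / 0.5760 = 1.126 / 0.5760 = 1.956 d.
D_c = (k_1/k_r) L₀ e^(−k_1 t_c) = (0.271/0.847) × 41.3 × e^(−0.271×1.956) = 0.3200 × 41.3 × 0.5886 = 7.778 mg/L.
Minimum DO = C_s − D_c = 8.47 − 7.778 = 0.6921 mg/L.

t_c ≈ 1.96 d; D_c ≈ 7.78 mg/L; min DO ≈ 0.692 mg/L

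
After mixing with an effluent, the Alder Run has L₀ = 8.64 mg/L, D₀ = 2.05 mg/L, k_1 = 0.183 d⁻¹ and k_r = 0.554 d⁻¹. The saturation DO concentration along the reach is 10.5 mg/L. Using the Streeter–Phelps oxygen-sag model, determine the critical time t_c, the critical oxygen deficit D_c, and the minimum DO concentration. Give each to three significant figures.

At the critical point dD/dt = 0, so k_1 L₀ e^(−k_1 t) = k_r D. Substituting D(t) from the Streeter–Phelps equation and solving for t gives
t_c = ln[(k_r/k_1)(1 − D₀(k_r−k_1)/(k_1 L₀))] / (k_r−k_1).
Here k_r−k_1 = 0.3710 d⁻¹ and 1 − D₀(k_r−k_1)/(k_1 L₀) = 1 − 2.05×0.3710/(0.183×8.64) = 0.5190, so
t_c = ln(3.027 × 0.5190) / 0.3710 = 0.4518 / 0.3710 = 1.218 d.
L(t_c) = L₀ e^(−k_1 t_c) = 8.64 × 0.8002 = 6.914 mg/L, and at the critical point k_r D_c = k_1 L, so D_c = (0.183/0.554) × 6.914 = 2.284 mg/L.
Minimum DO = C_s − D_c = 10.5 − 2.284 = 8.216 mg/L.

t_c ≈ 1.22 d; D_c ≈ 2.28 mg/L; min DO ≈ 8.22 mg/L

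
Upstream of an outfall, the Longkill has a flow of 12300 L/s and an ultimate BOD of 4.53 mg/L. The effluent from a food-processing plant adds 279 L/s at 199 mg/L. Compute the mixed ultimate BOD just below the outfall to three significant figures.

Flow-weighted mixing: C = (Q_r C_r + Q_w C_w)/(Q_r + Q_w)
= (12300×4.53 + 279×199)/(12300 + 279) = 111200/12580 = 8.843 mg/L.

8.84 mg/L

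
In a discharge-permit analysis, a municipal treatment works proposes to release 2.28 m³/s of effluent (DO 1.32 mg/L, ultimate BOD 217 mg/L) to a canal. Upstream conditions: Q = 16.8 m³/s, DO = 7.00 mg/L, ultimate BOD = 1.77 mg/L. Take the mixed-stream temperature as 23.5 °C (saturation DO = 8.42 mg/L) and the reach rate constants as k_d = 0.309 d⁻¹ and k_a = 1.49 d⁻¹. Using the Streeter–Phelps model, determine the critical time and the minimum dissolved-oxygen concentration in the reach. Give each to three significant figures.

t_c ≈ 1.04 d; minimum DO ≈ 4.29 mg/L

Mixed DO = (16.8×7.00 + 2.28×1.32)/(16.8+2.28) = 120.6/19.08 = 6.321 mg/L.
Mixed L₀ = (16.8×1.77 + 2.28×217)/(19.08) = 524.5/19.08 = 27.49 mg/L.
Initial deficit D₀ = C_s − DO₀ = 8.42 − 6.321 = 2.099 mg/L.
t_c = (1/1.181) ln[(1.49/0.309)(1 − 2.099×1.181/(0.309×27.49))] = 0.8467 × ln(3.415) = 1.040 d.
D_c = (0.309/1.49) × 27.49 × e^(−0.309×1.040) = 0.2074 × 27.49 × 0.7252 = 4.134 mg/L.
Minimum DO = 8.42 − 4.134 = 4.286 mg/L.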